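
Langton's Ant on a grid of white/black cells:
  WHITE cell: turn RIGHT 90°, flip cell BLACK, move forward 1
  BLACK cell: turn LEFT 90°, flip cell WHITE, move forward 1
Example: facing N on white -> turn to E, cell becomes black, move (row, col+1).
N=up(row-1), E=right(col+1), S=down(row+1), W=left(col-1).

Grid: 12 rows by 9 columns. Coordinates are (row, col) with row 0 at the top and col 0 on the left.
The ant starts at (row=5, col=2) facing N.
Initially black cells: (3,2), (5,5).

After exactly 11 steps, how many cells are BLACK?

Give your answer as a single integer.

Step 1: on WHITE (5,2): turn R to E, flip to black, move to (5,3). |black|=3
Step 2: on WHITE (5,3): turn R to S, flip to black, move to (6,3). |black|=4
Step 3: on WHITE (6,3): turn R to W, flip to black, move to (6,2). |black|=5
Step 4: on WHITE (6,2): turn R to N, flip to black, move to (5,2). |black|=6
Step 5: on BLACK (5,2): turn L to W, flip to white, move to (5,1). |black|=5
Step 6: on WHITE (5,1): turn R to N, flip to black, move to (4,1). |black|=6
Step 7: on WHITE (4,1): turn R to E, flip to black, move to (4,2). |black|=7
Step 8: on WHITE (4,2): turn R to S, flip to black, move to (5,2). |black|=8
Step 9: on WHITE (5,2): turn R to W, flip to black, move to (5,1). |black|=9
Step 10: on BLACK (5,1): turn L to S, flip to white, move to (6,1). |black|=8
Step 11: on WHITE (6,1): turn R to W, flip to black, move to (6,0). |black|=9

Answer: 9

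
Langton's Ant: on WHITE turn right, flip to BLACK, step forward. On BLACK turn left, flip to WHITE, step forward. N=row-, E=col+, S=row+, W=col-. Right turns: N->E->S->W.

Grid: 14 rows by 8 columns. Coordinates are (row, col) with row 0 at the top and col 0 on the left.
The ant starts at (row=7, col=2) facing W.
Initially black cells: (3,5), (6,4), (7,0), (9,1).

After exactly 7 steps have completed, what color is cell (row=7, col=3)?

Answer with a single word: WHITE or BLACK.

Answer: BLACK

Derivation:
Step 1: on WHITE (7,2): turn R to N, flip to black, move to (6,2). |black|=5
Step 2: on WHITE (6,2): turn R to E, flip to black, move to (6,3). |black|=6
Step 3: on WHITE (6,3): turn R to S, flip to black, move to (7,3). |black|=7
Step 4: on WHITE (7,3): turn R to W, flip to black, move to (7,2). |black|=8
Step 5: on BLACK (7,2): turn L to S, flip to white, move to (8,2). |black|=7
Step 6: on WHITE (8,2): turn R to W, flip to black, move to (8,1). |black|=8
Step 7: on WHITE (8,1): turn R to N, flip to black, move to (7,1). |black|=9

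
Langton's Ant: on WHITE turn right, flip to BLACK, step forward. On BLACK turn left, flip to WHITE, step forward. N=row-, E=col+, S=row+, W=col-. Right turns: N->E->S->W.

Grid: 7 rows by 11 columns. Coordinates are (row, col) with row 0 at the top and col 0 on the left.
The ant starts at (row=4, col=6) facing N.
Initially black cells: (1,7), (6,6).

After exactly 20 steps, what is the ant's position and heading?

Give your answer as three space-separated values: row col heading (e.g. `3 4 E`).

Answer: 6 4 S

Derivation:
Step 1: on WHITE (4,6): turn R to E, flip to black, move to (4,7). |black|=3
Step 2: on WHITE (4,7): turn R to S, flip to black, move to (5,7). |black|=4
Step 3: on WHITE (5,7): turn R to W, flip to black, move to (5,6). |black|=5
Step 4: on WHITE (5,6): turn R to N, flip to black, move to (4,6). |black|=6
Step 5: on BLACK (4,6): turn L to W, flip to white, move to (4,5). |black|=5
Step 6: on WHITE (4,5): turn R to N, flip to black, move to (3,5). |black|=6
Step 7: on WHITE (3,5): turn R to E, flip to black, move to (3,6). |black|=7
Step 8: on WHITE (3,6): turn R to S, flip to black, move to (4,6). |black|=8
Step 9: on WHITE (4,6): turn R to W, flip to black, move to (4,5). |black|=9
Step 10: on BLACK (4,5): turn L to S, flip to white, move to (5,5). |black|=8
Step 11: on WHITE (5,5): turn R to W, flip to black, move to (5,4). |black|=9
Step 12: on WHITE (5,4): turn R to N, flip to black, move to (4,4). |black|=10
Step 13: on WHITE (4,4): turn R to E, flip to black, move to (4,5). |black|=11
Step 14: on WHITE (4,5): turn R to S, flip to black, move to (5,5). |black|=12
Step 15: on BLACK (5,5): turn L to E, flip to white, move to (5,6). |black|=11
Step 16: on BLACK (5,6): turn L to N, flip to white, move to (4,6). |black|=10
Step 17: on BLACK (4,6): turn L to W, flip to white, move to (4,5). |black|=9
Step 18: on BLACK (4,5): turn L to S, flip to white, move to (5,5). |black|=8
Step 19: on WHITE (5,5): turn R to W, flip to black, move to (5,4). |black|=9
Step 20: on BLACK (5,4): turn L to S, flip to white, move to (6,4). |black|=8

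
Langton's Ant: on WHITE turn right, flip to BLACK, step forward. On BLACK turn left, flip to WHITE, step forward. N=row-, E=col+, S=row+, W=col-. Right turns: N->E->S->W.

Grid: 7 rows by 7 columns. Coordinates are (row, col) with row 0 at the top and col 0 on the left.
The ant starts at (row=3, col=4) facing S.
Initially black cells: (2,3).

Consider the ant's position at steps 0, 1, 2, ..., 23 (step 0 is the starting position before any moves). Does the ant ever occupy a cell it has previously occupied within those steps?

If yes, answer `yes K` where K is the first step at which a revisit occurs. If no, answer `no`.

Answer: yes 6

Derivation:
Step 1: on WHITE (3,4): turn R to W, flip to black, move to (3,3). |black|=2 — new cell
Step 2: on WHITE (3,3): turn R to N, flip to black, move to (2,3). |black|=3 — new cell
Step 3: on BLACK (2,3): turn L to W, flip to white, move to (2,2). |black|=2 — new cell
Step 4: on WHITE (2,2): turn R to N, flip to black, move to (1,2). |black|=3 — new cell
Step 5: on WHITE (1,2): turn R to E, flip to black, move to (1,3). |black|=4 — new cell
Step 6: on WHITE (1,3): turn R to S, flip to black, move to (2,3). |black|=5 — REVISIT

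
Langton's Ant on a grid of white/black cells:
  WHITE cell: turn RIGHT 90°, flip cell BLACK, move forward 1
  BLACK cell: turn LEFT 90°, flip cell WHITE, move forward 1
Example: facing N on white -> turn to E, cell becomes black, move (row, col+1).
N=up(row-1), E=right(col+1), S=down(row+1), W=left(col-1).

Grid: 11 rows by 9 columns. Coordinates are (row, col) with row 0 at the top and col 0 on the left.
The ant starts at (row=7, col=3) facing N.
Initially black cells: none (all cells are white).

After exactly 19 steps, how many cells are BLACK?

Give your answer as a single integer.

Step 1: on WHITE (7,3): turn R to E, flip to black, move to (7,4). |black|=1
Step 2: on WHITE (7,4): turn R to S, flip to black, move to (8,4). |black|=2
Step 3: on WHITE (8,4): turn R to W, flip to black, move to (8,3). |black|=3
Step 4: on WHITE (8,3): turn R to N, flip to black, move to (7,3). |black|=4
Step 5: on BLACK (7,3): turn L to W, flip to white, move to (7,2). |black|=3
Step 6: on WHITE (7,2): turn R to N, flip to black, move to (6,2). |black|=4
Step 7: on WHITE (6,2): turn R to E, flip to black, move to (6,3). |black|=5
Step 8: on WHITE (6,3): turn R to S, flip to black, move to (7,3). |black|=6
Step 9: on WHITE (7,3): turn R to W, flip to black, move to (7,2). |black|=7
Step 10: on BLACK (7,2): turn L to S, flip to white, move to (8,2). |black|=6
Step 11: on WHITE (8,2): turn R to W, flip to black, move to (8,1). |black|=7
Step 12: on WHITE (8,1): turn R to N, flip to black, move to (7,1). |black|=8
Step 13: on WHITE (7,1): turn R to E, flip to black, move to (7,2). |black|=9
Step 14: on WHITE (7,2): turn R to S, flip to black, move to (8,2). |black|=10
Step 15: on BLACK (8,2): turn L to E, flip to white, move to (8,3). |black|=9
Step 16: on BLACK (8,3): turn L to N, flip to white, move to (7,3). |black|=8
Step 17: on BLACK (7,3): turn L to W, flip to white, move to (7,2). |black|=7
Step 18: on BLACK (7,2): turn L to S, flip to white, move to (8,2). |black|=6
Step 19: on WHITE (8,2): turn R to W, flip to black, move to (8,1). |black|=7

Answer: 7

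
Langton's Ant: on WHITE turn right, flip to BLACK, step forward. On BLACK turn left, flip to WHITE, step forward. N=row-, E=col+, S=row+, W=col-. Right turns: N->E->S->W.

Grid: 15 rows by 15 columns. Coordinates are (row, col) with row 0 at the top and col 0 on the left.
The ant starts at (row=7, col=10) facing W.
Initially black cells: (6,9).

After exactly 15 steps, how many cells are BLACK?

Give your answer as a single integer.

Answer: 10

Derivation:
Step 1: on WHITE (7,10): turn R to N, flip to black, move to (6,10). |black|=2
Step 2: on WHITE (6,10): turn R to E, flip to black, move to (6,11). |black|=3
Step 3: on WHITE (6,11): turn R to S, flip to black, move to (7,11). |black|=4
Step 4: on WHITE (7,11): turn R to W, flip to black, move to (7,10). |black|=5
Step 5: on BLACK (7,10): turn L to S, flip to white, move to (8,10). |black|=4
Step 6: on WHITE (8,10): turn R to W, flip to black, move to (8,9). |black|=5
Step 7: on WHITE (8,9): turn R to N, flip to black, move to (7,9). |black|=6
Step 8: on WHITE (7,9): turn R to E, flip to black, move to (7,10). |black|=7
Step 9: on WHITE (7,10): turn R to S, flip to black, move to (8,10). |black|=8
Step 10: on BLACK (8,10): turn L to E, flip to white, move to (8,11). |black|=7
Step 11: on WHITE (8,11): turn R to S, flip to black, move to (9,11). |black|=8
Step 12: on WHITE (9,11): turn R to W, flip to black, move to (9,10). |black|=9
Step 13: on WHITE (9,10): turn R to N, flip to black, move to (8,10). |black|=10
Step 14: on WHITE (8,10): turn R to E, flip to black, move to (8,11). |black|=11
Step 15: on BLACK (8,11): turn L to N, flip to white, move to (7,11). |black|=10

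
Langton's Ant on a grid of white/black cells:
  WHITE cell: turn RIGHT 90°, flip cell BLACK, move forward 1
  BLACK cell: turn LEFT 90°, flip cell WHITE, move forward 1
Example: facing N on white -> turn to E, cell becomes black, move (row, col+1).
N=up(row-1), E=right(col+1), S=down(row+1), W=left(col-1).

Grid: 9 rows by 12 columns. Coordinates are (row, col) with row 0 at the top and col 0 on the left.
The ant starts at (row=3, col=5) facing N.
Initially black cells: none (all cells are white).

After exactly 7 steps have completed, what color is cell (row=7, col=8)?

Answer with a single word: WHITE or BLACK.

Answer: WHITE

Derivation:
Step 1: on WHITE (3,5): turn R to E, flip to black, move to (3,6). |black|=1
Step 2: on WHITE (3,6): turn R to S, flip to black, move to (4,6). |black|=2
Step 3: on WHITE (4,6): turn R to W, flip to black, move to (4,5). |black|=3
Step 4: on WHITE (4,5): turn R to N, flip to black, move to (3,5). |black|=4
Step 5: on BLACK (3,5): turn L to W, flip to white, move to (3,4). |black|=3
Step 6: on WHITE (3,4): turn R to N, flip to black, move to (2,4). |black|=4
Step 7: on WHITE (2,4): turn R to E, flip to black, move to (2,5). |black|=5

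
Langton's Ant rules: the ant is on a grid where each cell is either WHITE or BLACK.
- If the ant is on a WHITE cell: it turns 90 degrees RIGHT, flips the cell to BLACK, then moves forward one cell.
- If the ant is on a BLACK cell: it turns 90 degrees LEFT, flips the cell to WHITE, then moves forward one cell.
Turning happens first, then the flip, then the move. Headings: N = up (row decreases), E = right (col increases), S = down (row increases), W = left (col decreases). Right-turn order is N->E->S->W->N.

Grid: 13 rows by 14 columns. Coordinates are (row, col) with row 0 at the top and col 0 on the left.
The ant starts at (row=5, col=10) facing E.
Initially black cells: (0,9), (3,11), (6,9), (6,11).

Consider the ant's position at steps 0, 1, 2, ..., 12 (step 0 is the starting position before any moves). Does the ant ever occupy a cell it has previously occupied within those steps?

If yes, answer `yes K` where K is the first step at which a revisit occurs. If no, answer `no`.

Answer: yes 6

Derivation:
Step 1: on WHITE (5,10): turn R to S, flip to black, move to (6,10). |black|=5 — new cell
Step 2: on WHITE (6,10): turn R to W, flip to black, move to (6,9). |black|=6 — new cell
Step 3: on BLACK (6,9): turn L to S, flip to white, move to (7,9). |black|=5 — new cell
Step 4: on WHITE (7,9): turn R to W, flip to black, move to (7,8). |black|=6 — new cell
Step 5: on WHITE (7,8): turn R to N, flip to black, move to (6,8). |black|=7 — new cell
Step 6: on WHITE (6,8): turn R to E, flip to black, move to (6,9). |black|=8 — REVISIT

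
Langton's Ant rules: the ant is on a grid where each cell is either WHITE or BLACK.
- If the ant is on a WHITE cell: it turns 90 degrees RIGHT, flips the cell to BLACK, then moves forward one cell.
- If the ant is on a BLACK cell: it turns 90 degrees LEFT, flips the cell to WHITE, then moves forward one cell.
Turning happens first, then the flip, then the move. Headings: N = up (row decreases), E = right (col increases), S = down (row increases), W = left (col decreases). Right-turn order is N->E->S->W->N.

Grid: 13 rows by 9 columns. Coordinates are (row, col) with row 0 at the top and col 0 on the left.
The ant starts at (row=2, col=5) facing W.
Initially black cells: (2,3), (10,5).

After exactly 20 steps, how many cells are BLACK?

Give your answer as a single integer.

Answer: 8

Derivation:
Step 1: on WHITE (2,5): turn R to N, flip to black, move to (1,5). |black|=3
Step 2: on WHITE (1,5): turn R to E, flip to black, move to (1,6). |black|=4
Step 3: on WHITE (1,6): turn R to S, flip to black, move to (2,6). |black|=5
Step 4: on WHITE (2,6): turn R to W, flip to black, move to (2,5). |black|=6
Step 5: on BLACK (2,5): turn L to S, flip to white, move to (3,5). |black|=5
Step 6: on WHITE (3,5): turn R to W, flip to black, move to (3,4). |black|=6
Step 7: on WHITE (3,4): turn R to N, flip to black, move to (2,4). |black|=7
Step 8: on WHITE (2,4): turn R to E, flip to black, move to (2,5). |black|=8
Step 9: on WHITE (2,5): turn R to S, flip to black, move to (3,5). |black|=9
Step 10: on BLACK (3,5): turn L to E, flip to white, move to (3,6). |black|=8
Step 11: on WHITE (3,6): turn R to S, flip to black, move to (4,6). |black|=9
Step 12: on WHITE (4,6): turn R to W, flip to black, move to (4,5). |black|=10
Step 13: on WHITE (4,5): turn R to N, flip to black, move to (3,5). |black|=11
Step 14: on WHITE (3,5): turn R to E, flip to black, move to (3,6). |black|=12
Step 15: on BLACK (3,6): turn L to N, flip to white, move to (2,6). |black|=11
Step 16: on BLACK (2,6): turn L to W, flip to white, move to (2,5). |black|=10
Step 17: on BLACK (2,5): turn L to S, flip to white, move to (3,5). |black|=9
Step 18: on BLACK (3,5): turn L to E, flip to white, move to (3,6). |black|=8
Step 19: on WHITE (3,6): turn R to S, flip to black, move to (4,6). |black|=9
Step 20: on BLACK (4,6): turn L to E, flip to white, move to (4,7). |black|=8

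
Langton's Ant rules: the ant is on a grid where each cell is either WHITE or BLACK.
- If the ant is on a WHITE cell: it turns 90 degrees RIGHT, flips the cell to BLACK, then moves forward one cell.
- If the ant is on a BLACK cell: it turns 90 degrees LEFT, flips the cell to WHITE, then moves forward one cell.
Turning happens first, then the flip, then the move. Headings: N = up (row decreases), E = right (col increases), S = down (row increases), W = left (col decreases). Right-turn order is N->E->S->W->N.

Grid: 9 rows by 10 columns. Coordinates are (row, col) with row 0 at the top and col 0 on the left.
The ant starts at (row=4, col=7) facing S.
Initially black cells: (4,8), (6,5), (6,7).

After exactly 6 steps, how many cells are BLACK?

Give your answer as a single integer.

Answer: 5

Derivation:
Step 1: on WHITE (4,7): turn R to W, flip to black, move to (4,6). |black|=4
Step 2: on WHITE (4,6): turn R to N, flip to black, move to (3,6). |black|=5
Step 3: on WHITE (3,6): turn R to E, flip to black, move to (3,7). |black|=6
Step 4: on WHITE (3,7): turn R to S, flip to black, move to (4,7). |black|=7
Step 5: on BLACK (4,7): turn L to E, flip to white, move to (4,8). |black|=6
Step 6: on BLACK (4,8): turn L to N, flip to white, move to (3,8). |black|=5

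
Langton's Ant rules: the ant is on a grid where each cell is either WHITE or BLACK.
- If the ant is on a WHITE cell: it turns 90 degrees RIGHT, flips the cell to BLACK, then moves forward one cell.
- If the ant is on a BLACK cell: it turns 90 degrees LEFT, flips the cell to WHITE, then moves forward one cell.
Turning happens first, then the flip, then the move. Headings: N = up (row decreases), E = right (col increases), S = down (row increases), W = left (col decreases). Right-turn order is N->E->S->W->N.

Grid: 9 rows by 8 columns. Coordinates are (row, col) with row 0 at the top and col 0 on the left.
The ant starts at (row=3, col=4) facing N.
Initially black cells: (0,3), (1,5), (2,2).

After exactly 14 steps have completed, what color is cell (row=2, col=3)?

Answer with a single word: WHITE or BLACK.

Step 1: on WHITE (3,4): turn R to E, flip to black, move to (3,5). |black|=4
Step 2: on WHITE (3,5): turn R to S, flip to black, move to (4,5). |black|=5
Step 3: on WHITE (4,5): turn R to W, flip to black, move to (4,4). |black|=6
Step 4: on WHITE (4,4): turn R to N, flip to black, move to (3,4). |black|=7
Step 5: on BLACK (3,4): turn L to W, flip to white, move to (3,3). |black|=6
Step 6: on WHITE (3,3): turn R to N, flip to black, move to (2,3). |black|=7
Step 7: on WHITE (2,3): turn R to E, flip to black, move to (2,4). |black|=8
Step 8: on WHITE (2,4): turn R to S, flip to black, move to (3,4). |black|=9
Step 9: on WHITE (3,4): turn R to W, flip to black, move to (3,3). |black|=10
Step 10: on BLACK (3,3): turn L to S, flip to white, move to (4,3). |black|=9
Step 11: on WHITE (4,3): turn R to W, flip to black, move to (4,2). |black|=10
Step 12: on WHITE (4,2): turn R to N, flip to black, move to (3,2). |black|=11
Step 13: on WHITE (3,2): turn R to E, flip to black, move to (3,3). |black|=12
Step 14: on WHITE (3,3): turn R to S, flip to black, move to (4,3). |black|=13

Answer: BLACK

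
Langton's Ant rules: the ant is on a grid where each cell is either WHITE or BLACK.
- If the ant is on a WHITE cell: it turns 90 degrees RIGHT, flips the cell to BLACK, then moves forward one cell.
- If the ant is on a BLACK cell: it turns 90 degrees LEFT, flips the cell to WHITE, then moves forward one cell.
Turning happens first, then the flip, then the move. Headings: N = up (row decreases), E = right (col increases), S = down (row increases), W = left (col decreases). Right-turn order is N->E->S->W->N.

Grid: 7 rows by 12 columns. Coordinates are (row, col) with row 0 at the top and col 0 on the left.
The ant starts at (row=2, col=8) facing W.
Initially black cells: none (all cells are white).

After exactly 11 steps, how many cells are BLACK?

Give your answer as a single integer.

Step 1: on WHITE (2,8): turn R to N, flip to black, move to (1,8). |black|=1
Step 2: on WHITE (1,8): turn R to E, flip to black, move to (1,9). |black|=2
Step 3: on WHITE (1,9): turn R to S, flip to black, move to (2,9). |black|=3
Step 4: on WHITE (2,9): turn R to W, flip to black, move to (2,8). |black|=4
Step 5: on BLACK (2,8): turn L to S, flip to white, move to (3,8). |black|=3
Step 6: on WHITE (3,8): turn R to W, flip to black, move to (3,7). |black|=4
Step 7: on WHITE (3,7): turn R to N, flip to black, move to (2,7). |black|=5
Step 8: on WHITE (2,7): turn R to E, flip to black, move to (2,8). |black|=6
Step 9: on WHITE (2,8): turn R to S, flip to black, move to (3,8). |black|=7
Step 10: on BLACK (3,8): turn L to E, flip to white, move to (3,9). |black|=6
Step 11: on WHITE (3,9): turn R to S, flip to black, move to (4,9). |black|=7

Answer: 7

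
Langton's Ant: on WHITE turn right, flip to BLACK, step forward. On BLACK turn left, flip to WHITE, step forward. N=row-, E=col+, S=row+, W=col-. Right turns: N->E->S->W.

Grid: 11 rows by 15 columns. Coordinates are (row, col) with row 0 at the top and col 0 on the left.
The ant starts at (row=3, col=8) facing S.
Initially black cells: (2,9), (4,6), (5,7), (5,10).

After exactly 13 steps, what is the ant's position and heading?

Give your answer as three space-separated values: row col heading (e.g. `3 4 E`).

Answer: 3 9 E

Derivation:
Step 1: on WHITE (3,8): turn R to W, flip to black, move to (3,7). |black|=5
Step 2: on WHITE (3,7): turn R to N, flip to black, move to (2,7). |black|=6
Step 3: on WHITE (2,7): turn R to E, flip to black, move to (2,8). |black|=7
Step 4: on WHITE (2,8): turn R to S, flip to black, move to (3,8). |black|=8
Step 5: on BLACK (3,8): turn L to E, flip to white, move to (3,9). |black|=7
Step 6: on WHITE (3,9): turn R to S, flip to black, move to (4,9). |black|=8
Step 7: on WHITE (4,9): turn R to W, flip to black, move to (4,8). |black|=9
Step 8: on WHITE (4,8): turn R to N, flip to black, move to (3,8). |black|=10
Step 9: on WHITE (3,8): turn R to E, flip to black, move to (3,9). |black|=11
Step 10: on BLACK (3,9): turn L to N, flip to white, move to (2,9). |black|=10
Step 11: on BLACK (2,9): turn L to W, flip to white, move to (2,8). |black|=9
Step 12: on BLACK (2,8): turn L to S, flip to white, move to (3,8). |black|=8
Step 13: on BLACK (3,8): turn L to E, flip to white, move to (3,9). |black|=7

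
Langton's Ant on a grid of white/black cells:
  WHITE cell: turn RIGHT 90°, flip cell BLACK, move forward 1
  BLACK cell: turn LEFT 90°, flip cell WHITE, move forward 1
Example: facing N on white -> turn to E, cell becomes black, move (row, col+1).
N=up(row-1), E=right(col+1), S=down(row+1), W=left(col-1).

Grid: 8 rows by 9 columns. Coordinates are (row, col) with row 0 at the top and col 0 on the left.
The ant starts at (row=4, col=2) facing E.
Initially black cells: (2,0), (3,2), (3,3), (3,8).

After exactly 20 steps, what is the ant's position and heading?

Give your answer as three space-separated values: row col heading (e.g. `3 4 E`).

Step 1: on WHITE (4,2): turn R to S, flip to black, move to (5,2). |black|=5
Step 2: on WHITE (5,2): turn R to W, flip to black, move to (5,1). |black|=6
Step 3: on WHITE (5,1): turn R to N, flip to black, move to (4,1). |black|=7
Step 4: on WHITE (4,1): turn R to E, flip to black, move to (4,2). |black|=8
Step 5: on BLACK (4,2): turn L to N, flip to white, move to (3,2). |black|=7
Step 6: on BLACK (3,2): turn L to W, flip to white, move to (3,1). |black|=6
Step 7: on WHITE (3,1): turn R to N, flip to black, move to (2,1). |black|=7
Step 8: on WHITE (2,1): turn R to E, flip to black, move to (2,2). |black|=8
Step 9: on WHITE (2,2): turn R to S, flip to black, move to (3,2). |black|=9
Step 10: on WHITE (3,2): turn R to W, flip to black, move to (3,1). |black|=10
Step 11: on BLACK (3,1): turn L to S, flip to white, move to (4,1). |black|=9
Step 12: on BLACK (4,1): turn L to E, flip to white, move to (4,2). |black|=8
Step 13: on WHITE (4,2): turn R to S, flip to black, move to (5,2). |black|=9
Step 14: on BLACK (5,2): turn L to E, flip to white, move to (5,3). |black|=8
Step 15: on WHITE (5,3): turn R to S, flip to black, move to (6,3). |black|=9
Step 16: on WHITE (6,3): turn R to W, flip to black, move to (6,2). |black|=10
Step 17: on WHITE (6,2): turn R to N, flip to black, move to (5,2). |black|=11
Step 18: on WHITE (5,2): turn R to E, flip to black, move to (5,3). |black|=12
Step 19: on BLACK (5,3): turn L to N, flip to white, move to (4,3). |black|=11
Step 20: on WHITE (4,3): turn R to E, flip to black, move to (4,4). |black|=12

Answer: 4 4 E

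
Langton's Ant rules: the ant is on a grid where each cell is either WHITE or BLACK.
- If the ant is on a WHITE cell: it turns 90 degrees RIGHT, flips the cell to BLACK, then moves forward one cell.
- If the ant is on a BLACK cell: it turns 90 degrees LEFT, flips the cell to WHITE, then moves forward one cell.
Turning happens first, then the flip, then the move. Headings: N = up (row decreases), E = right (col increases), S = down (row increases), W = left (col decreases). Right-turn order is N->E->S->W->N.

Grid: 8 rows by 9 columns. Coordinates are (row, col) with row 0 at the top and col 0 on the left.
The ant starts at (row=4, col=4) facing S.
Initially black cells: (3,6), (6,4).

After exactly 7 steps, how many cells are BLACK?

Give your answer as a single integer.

Answer: 7

Derivation:
Step 1: on WHITE (4,4): turn R to W, flip to black, move to (4,3). |black|=3
Step 2: on WHITE (4,3): turn R to N, flip to black, move to (3,3). |black|=4
Step 3: on WHITE (3,3): turn R to E, flip to black, move to (3,4). |black|=5
Step 4: on WHITE (3,4): turn R to S, flip to black, move to (4,4). |black|=6
Step 5: on BLACK (4,4): turn L to E, flip to white, move to (4,5). |black|=5
Step 6: on WHITE (4,5): turn R to S, flip to black, move to (5,5). |black|=6
Step 7: on WHITE (5,5): turn R to W, flip to black, move to (5,4). |black|=7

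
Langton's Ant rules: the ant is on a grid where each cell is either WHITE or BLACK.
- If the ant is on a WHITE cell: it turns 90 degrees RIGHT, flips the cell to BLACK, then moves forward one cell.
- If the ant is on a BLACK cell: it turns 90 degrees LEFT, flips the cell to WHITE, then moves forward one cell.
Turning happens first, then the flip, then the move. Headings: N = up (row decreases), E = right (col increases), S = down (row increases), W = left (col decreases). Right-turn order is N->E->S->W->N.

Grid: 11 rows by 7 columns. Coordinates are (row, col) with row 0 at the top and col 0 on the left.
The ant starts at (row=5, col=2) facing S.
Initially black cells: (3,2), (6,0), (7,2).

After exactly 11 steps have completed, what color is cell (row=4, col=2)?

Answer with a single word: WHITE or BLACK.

Step 1: on WHITE (5,2): turn R to W, flip to black, move to (5,1). |black|=4
Step 2: on WHITE (5,1): turn R to N, flip to black, move to (4,1). |black|=5
Step 3: on WHITE (4,1): turn R to E, flip to black, move to (4,2). |black|=6
Step 4: on WHITE (4,2): turn R to S, flip to black, move to (5,2). |black|=7
Step 5: on BLACK (5,2): turn L to E, flip to white, move to (5,3). |black|=6
Step 6: on WHITE (5,3): turn R to S, flip to black, move to (6,3). |black|=7
Step 7: on WHITE (6,3): turn R to W, flip to black, move to (6,2). |black|=8
Step 8: on WHITE (6,2): turn R to N, flip to black, move to (5,2). |black|=9
Step 9: on WHITE (5,2): turn R to E, flip to black, move to (5,3). |black|=10
Step 10: on BLACK (5,3): turn L to N, flip to white, move to (4,3). |black|=9
Step 11: on WHITE (4,3): turn R to E, flip to black, move to (4,4). |black|=10

Answer: BLACK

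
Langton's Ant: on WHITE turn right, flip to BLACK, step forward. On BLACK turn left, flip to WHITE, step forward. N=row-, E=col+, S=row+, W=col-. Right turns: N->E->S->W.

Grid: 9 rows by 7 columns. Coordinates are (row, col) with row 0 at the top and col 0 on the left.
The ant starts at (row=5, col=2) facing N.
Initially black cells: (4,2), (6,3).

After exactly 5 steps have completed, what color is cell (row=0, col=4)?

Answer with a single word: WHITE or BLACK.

Answer: WHITE

Derivation:
Step 1: on WHITE (5,2): turn R to E, flip to black, move to (5,3). |black|=3
Step 2: on WHITE (5,3): turn R to S, flip to black, move to (6,3). |black|=4
Step 3: on BLACK (6,3): turn L to E, flip to white, move to (6,4). |black|=3
Step 4: on WHITE (6,4): turn R to S, flip to black, move to (7,4). |black|=4
Step 5: on WHITE (7,4): turn R to W, flip to black, move to (7,3). |black|=5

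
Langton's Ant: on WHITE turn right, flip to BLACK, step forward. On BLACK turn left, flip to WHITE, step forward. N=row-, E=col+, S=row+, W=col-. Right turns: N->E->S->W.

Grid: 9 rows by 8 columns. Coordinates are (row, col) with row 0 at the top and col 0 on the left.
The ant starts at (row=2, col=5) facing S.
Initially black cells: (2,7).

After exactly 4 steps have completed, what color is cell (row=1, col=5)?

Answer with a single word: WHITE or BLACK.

Step 1: on WHITE (2,5): turn R to W, flip to black, move to (2,4). |black|=2
Step 2: on WHITE (2,4): turn R to N, flip to black, move to (1,4). |black|=3
Step 3: on WHITE (1,4): turn R to E, flip to black, move to (1,5). |black|=4
Step 4: on WHITE (1,5): turn R to S, flip to black, move to (2,5). |black|=5

Answer: BLACK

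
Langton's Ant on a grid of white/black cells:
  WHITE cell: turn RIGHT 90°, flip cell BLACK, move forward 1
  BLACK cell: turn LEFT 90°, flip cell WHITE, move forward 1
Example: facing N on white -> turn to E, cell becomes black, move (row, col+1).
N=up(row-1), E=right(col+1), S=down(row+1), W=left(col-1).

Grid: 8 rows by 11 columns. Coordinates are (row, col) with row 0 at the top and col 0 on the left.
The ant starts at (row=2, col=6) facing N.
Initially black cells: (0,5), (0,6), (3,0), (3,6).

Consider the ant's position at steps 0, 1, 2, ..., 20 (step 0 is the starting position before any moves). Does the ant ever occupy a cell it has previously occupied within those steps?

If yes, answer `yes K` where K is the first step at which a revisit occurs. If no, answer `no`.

Step 1: on WHITE (2,6): turn R to E, flip to black, move to (2,7). |black|=5 — new cell
Step 2: on WHITE (2,7): turn R to S, flip to black, move to (3,7). |black|=6 — new cell
Step 3: on WHITE (3,7): turn R to W, flip to black, move to (3,6). |black|=7 — new cell
Step 4: on BLACK (3,6): turn L to S, flip to white, move to (4,6). |black|=6 — new cell
Step 5: on WHITE (4,6): turn R to W, flip to black, move to (4,5). |black|=7 — new cell
Step 6: on WHITE (4,5): turn R to N, flip to black, move to (3,5). |black|=8 — new cell
Step 7: on WHITE (3,5): turn R to E, flip to black, move to (3,6). |black|=9 — REVISIT

Answer: yes 7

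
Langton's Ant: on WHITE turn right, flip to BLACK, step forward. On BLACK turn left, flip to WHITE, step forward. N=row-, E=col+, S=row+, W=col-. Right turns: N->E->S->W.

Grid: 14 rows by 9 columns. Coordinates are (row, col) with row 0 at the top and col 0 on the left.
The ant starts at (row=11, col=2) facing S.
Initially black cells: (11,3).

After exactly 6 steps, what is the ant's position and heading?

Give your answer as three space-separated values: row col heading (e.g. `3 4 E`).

Step 1: on WHITE (11,2): turn R to W, flip to black, move to (11,1). |black|=2
Step 2: on WHITE (11,1): turn R to N, flip to black, move to (10,1). |black|=3
Step 3: on WHITE (10,1): turn R to E, flip to black, move to (10,2). |black|=4
Step 4: on WHITE (10,2): turn R to S, flip to black, move to (11,2). |black|=5
Step 5: on BLACK (11,2): turn L to E, flip to white, move to (11,3). |black|=4
Step 6: on BLACK (11,3): turn L to N, flip to white, move to (10,3). |black|=3

Answer: 10 3 N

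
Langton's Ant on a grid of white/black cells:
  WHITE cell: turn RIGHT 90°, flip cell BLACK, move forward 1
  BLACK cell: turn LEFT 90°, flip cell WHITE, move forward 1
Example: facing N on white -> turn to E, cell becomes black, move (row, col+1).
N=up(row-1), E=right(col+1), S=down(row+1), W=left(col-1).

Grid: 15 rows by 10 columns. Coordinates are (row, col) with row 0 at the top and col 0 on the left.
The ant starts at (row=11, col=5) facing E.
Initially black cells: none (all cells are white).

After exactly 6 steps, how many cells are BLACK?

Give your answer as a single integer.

Step 1: on WHITE (11,5): turn R to S, flip to black, move to (12,5). |black|=1
Step 2: on WHITE (12,5): turn R to W, flip to black, move to (12,4). |black|=2
Step 3: on WHITE (12,4): turn R to N, flip to black, move to (11,4). |black|=3
Step 4: on WHITE (11,4): turn R to E, flip to black, move to (11,5). |black|=4
Step 5: on BLACK (11,5): turn L to N, flip to white, move to (10,5). |black|=3
Step 6: on WHITE (10,5): turn R to E, flip to black, move to (10,6). |black|=4

Answer: 4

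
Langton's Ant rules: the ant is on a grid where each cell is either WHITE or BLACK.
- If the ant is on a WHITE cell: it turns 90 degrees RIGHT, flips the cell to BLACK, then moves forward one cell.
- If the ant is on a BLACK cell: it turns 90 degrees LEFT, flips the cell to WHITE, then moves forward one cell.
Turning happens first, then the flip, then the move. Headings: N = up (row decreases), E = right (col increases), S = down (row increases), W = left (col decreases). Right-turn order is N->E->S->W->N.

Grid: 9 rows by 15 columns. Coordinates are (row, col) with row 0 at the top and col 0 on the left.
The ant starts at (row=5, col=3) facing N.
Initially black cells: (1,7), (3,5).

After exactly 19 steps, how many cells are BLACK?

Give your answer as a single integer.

Step 1: on WHITE (5,3): turn R to E, flip to black, move to (5,4). |black|=3
Step 2: on WHITE (5,4): turn R to S, flip to black, move to (6,4). |black|=4
Step 3: on WHITE (6,4): turn R to W, flip to black, move to (6,3). |black|=5
Step 4: on WHITE (6,3): turn R to N, flip to black, move to (5,3). |black|=6
Step 5: on BLACK (5,3): turn L to W, flip to white, move to (5,2). |black|=5
Step 6: on WHITE (5,2): turn R to N, flip to black, move to (4,2). |black|=6
Step 7: on WHITE (4,2): turn R to E, flip to black, move to (4,3). |black|=7
Step 8: on WHITE (4,3): turn R to S, flip to black, move to (5,3). |black|=8
Step 9: on WHITE (5,3): turn R to W, flip to black, move to (5,2). |black|=9
Step 10: on BLACK (5,2): turn L to S, flip to white, move to (6,2). |black|=8
Step 11: on WHITE (6,2): turn R to W, flip to black, move to (6,1). |black|=9
Step 12: on WHITE (6,1): turn R to N, flip to black, move to (5,1). |black|=10
Step 13: on WHITE (5,1): turn R to E, flip to black, move to (5,2). |black|=11
Step 14: on WHITE (5,2): turn R to S, flip to black, move to (6,2). |black|=12
Step 15: on BLACK (6,2): turn L to E, flip to white, move to (6,3). |black|=11
Step 16: on BLACK (6,3): turn L to N, flip to white, move to (5,3). |black|=10
Step 17: on BLACK (5,3): turn L to W, flip to white, move to (5,2). |black|=9
Step 18: on BLACK (5,2): turn L to S, flip to white, move to (6,2). |black|=8
Step 19: on WHITE (6,2): turn R to W, flip to black, move to (6,1). |black|=9

Answer: 9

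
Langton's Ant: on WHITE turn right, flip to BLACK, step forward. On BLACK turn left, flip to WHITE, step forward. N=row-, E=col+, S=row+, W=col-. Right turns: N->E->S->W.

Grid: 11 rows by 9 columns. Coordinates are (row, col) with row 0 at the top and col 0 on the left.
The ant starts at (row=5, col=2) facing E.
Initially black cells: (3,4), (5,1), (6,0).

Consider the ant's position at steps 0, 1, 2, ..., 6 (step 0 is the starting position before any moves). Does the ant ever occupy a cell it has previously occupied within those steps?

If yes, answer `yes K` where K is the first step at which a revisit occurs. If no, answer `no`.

Answer: no

Derivation:
Step 1: on WHITE (5,2): turn R to S, flip to black, move to (6,2). |black|=4 — new cell
Step 2: on WHITE (6,2): turn R to W, flip to black, move to (6,1). |black|=5 — new cell
Step 3: on WHITE (6,1): turn R to N, flip to black, move to (5,1). |black|=6 — new cell
Step 4: on BLACK (5,1): turn L to W, flip to white, move to (5,0). |black|=5 — new cell
Step 5: on WHITE (5,0): turn R to N, flip to black, move to (4,0). |black|=6 — new cell
Step 6: on WHITE (4,0): turn R to E, flip to black, move to (4,1). |black|=7 — new cell
No revisit within 6 steps.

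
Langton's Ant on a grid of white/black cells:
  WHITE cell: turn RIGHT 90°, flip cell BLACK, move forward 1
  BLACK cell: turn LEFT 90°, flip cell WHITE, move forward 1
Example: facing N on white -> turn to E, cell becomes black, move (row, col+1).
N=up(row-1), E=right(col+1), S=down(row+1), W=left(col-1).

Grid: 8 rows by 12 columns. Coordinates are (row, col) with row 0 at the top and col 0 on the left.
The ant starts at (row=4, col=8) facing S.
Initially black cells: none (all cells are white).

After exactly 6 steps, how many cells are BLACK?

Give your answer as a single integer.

Answer: 4

Derivation:
Step 1: on WHITE (4,8): turn R to W, flip to black, move to (4,7). |black|=1
Step 2: on WHITE (4,7): turn R to N, flip to black, move to (3,7). |black|=2
Step 3: on WHITE (3,7): turn R to E, flip to black, move to (3,8). |black|=3
Step 4: on WHITE (3,8): turn R to S, flip to black, move to (4,8). |black|=4
Step 5: on BLACK (4,8): turn L to E, flip to white, move to (4,9). |black|=3
Step 6: on WHITE (4,9): turn R to S, flip to black, move to (5,9). |black|=4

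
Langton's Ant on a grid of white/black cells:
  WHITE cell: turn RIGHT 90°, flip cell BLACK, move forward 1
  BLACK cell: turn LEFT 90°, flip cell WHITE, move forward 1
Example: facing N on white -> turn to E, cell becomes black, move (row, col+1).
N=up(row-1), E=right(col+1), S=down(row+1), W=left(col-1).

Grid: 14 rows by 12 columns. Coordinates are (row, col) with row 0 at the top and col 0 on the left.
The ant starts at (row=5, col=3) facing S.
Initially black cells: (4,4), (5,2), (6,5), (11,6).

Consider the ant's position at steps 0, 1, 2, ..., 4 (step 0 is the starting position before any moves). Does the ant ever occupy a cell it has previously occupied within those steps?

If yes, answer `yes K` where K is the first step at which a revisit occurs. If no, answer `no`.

Answer: no

Derivation:
Step 1: on WHITE (5,3): turn R to W, flip to black, move to (5,2). |black|=5 — new cell
Step 2: on BLACK (5,2): turn L to S, flip to white, move to (6,2). |black|=4 — new cell
Step 3: on WHITE (6,2): turn R to W, flip to black, move to (6,1). |black|=5 — new cell
Step 4: on WHITE (6,1): turn R to N, flip to black, move to (5,1). |black|=6 — new cell
No revisit within 4 steps.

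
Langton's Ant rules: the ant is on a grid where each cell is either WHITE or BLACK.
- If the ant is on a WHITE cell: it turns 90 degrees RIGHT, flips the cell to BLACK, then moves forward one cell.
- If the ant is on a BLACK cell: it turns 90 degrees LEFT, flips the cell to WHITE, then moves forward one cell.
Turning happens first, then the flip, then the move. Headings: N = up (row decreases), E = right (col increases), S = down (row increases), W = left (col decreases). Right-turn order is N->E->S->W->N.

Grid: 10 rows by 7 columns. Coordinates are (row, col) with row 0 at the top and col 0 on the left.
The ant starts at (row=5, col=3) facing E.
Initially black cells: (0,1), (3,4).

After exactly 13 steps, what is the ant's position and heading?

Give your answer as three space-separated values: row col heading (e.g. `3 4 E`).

Step 1: on WHITE (5,3): turn R to S, flip to black, move to (6,3). |black|=3
Step 2: on WHITE (6,3): turn R to W, flip to black, move to (6,2). |black|=4
Step 3: on WHITE (6,2): turn R to N, flip to black, move to (5,2). |black|=5
Step 4: on WHITE (5,2): turn R to E, flip to black, move to (5,3). |black|=6
Step 5: on BLACK (5,3): turn L to N, flip to white, move to (4,3). |black|=5
Step 6: on WHITE (4,3): turn R to E, flip to black, move to (4,4). |black|=6
Step 7: on WHITE (4,4): turn R to S, flip to black, move to (5,4). |black|=7
Step 8: on WHITE (5,4): turn R to W, flip to black, move to (5,3). |black|=8
Step 9: on WHITE (5,3): turn R to N, flip to black, move to (4,3). |black|=9
Step 10: on BLACK (4,3): turn L to W, flip to white, move to (4,2). |black|=8
Step 11: on WHITE (4,2): turn R to N, flip to black, move to (3,2). |black|=9
Step 12: on WHITE (3,2): turn R to E, flip to black, move to (3,3). |black|=10
Step 13: on WHITE (3,3): turn R to S, flip to black, move to (4,3). |black|=11

Answer: 4 3 S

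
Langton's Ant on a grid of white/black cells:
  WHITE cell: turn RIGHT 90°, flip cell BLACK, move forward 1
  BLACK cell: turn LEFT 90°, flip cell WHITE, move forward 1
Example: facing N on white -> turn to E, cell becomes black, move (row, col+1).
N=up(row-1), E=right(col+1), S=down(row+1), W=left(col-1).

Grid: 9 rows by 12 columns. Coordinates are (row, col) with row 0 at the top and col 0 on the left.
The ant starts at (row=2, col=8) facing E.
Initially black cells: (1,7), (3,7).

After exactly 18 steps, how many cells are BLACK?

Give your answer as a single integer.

Step 1: on WHITE (2,8): turn R to S, flip to black, move to (3,8). |black|=3
Step 2: on WHITE (3,8): turn R to W, flip to black, move to (3,7). |black|=4
Step 3: on BLACK (3,7): turn L to S, flip to white, move to (4,7). |black|=3
Step 4: on WHITE (4,7): turn R to W, flip to black, move to (4,6). |black|=4
Step 5: on WHITE (4,6): turn R to N, flip to black, move to (3,6). |black|=5
Step 6: on WHITE (3,6): turn R to E, flip to black, move to (3,7). |black|=6
Step 7: on WHITE (3,7): turn R to S, flip to black, move to (4,7). |black|=7
Step 8: on BLACK (4,7): turn L to E, flip to white, move to (4,8). |black|=6
Step 9: on WHITE (4,8): turn R to S, flip to black, move to (5,8). |black|=7
Step 10: on WHITE (5,8): turn R to W, flip to black, move to (5,7). |black|=8
Step 11: on WHITE (5,7): turn R to N, flip to black, move to (4,7). |black|=9
Step 12: on WHITE (4,7): turn R to E, flip to black, move to (4,8). |black|=10
Step 13: on BLACK (4,8): turn L to N, flip to white, move to (3,8). |black|=9
Step 14: on BLACK (3,8): turn L to W, flip to white, move to (3,7). |black|=8
Step 15: on BLACK (3,7): turn L to S, flip to white, move to (4,7). |black|=7
Step 16: on BLACK (4,7): turn L to E, flip to white, move to (4,8). |black|=6
Step 17: on WHITE (4,8): turn R to S, flip to black, move to (5,8). |black|=7
Step 18: on BLACK (5,8): turn L to E, flip to white, move to (5,9). |black|=6

Answer: 6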